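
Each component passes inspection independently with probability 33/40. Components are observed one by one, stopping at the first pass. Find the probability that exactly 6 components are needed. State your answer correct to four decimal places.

0.0001

Geometric (trials to first success), p = 0.825.
P(Y = 6) = (1−p)^5 · p = 0.00016413 · 0.825 = 0.000135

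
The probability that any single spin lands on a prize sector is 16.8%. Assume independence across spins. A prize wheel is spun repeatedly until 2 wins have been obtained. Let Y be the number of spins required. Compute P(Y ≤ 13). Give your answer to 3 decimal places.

Finishing within 13 spins ⇔ at least 2 successes in the first 13. With X ~ Binomial(13, 0.168), P(Y ≤ 13) = 1 − P(X ≤ 1).
  k=0: C(13,0)·0.168^0·0.832^13 = 0.09154
  k=1: C(13,1)·0.168^1·0.832^12 = 0.24029
1 − 0.33183 = 0.66817

0.668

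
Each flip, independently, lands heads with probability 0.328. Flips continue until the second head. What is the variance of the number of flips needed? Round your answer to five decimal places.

12.49256

Y = total flips until the second success; negative binomial with r=2, p=0.328.
Var(Y) = r(1−p)/p² = 2·0.672 / 0.328² = 12.4925640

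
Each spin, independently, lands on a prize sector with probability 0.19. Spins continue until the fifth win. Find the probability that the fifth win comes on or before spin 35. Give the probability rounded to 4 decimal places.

Finishing within 35 spins ⇔ at least 5 successes in the first 35. With X ~ Binomial(35, 0.19), P(Y ≤ 35) = 1 − P(X ≤ 4).
  k=0: C(35,0)·0.19^0·0.81^35 = 0.000627
  k=1: C(35,1)·0.19^1·0.81^34 = 0.005144
  k=2: C(35,2)·0.19^2·0.81^33 = 0.020513
  k=3: C(35,3)·0.19^3·0.81^32 = 0.052929
  k=4: C(35,4)·0.19^4·0.81^31 = 0.099323
1 − 0.178535 = 0.821465

0.8215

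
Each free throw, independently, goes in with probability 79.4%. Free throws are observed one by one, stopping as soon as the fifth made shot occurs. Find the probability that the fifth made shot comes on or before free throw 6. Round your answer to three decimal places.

0.641

Finishing within 6 free throws ⇔ at least 5 successes in the first 6. With X ~ Binomial(6, 0.794), P(Y ≤ 6) = 1 − P(X ≤ 4).
  k=0: C(6,0)·0.794^0·0.206^6 = 0.00008
  k=1: C(6,1)·0.794^1·0.206^5 = 0.00177
  k=2: C(6,2)·0.794^2·0.206^4 = 0.01703
  k=3: C(6,3)·0.794^3·0.206^3 = 0.08752
  k=4: C(6,4)·0.794^4·0.206^2 = 0.25299
1 − 0.35938 = 0.64062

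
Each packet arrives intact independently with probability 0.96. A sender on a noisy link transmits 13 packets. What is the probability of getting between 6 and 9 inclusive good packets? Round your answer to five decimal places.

X ~ Binomial(13, 0.96); P(6 ≤ X ≤ 9) = Σ C(13,k) p^k (1−p)^(13−k) over k:
  k=6: C(13,6)·0.96^6·0.04^7 = 0.0000002
  k=7: C(13,7)·0.96^7·0.04^6 = 0.0000053
  k=8: C(13,8)·0.96^8·0.04^5 = 0.0000951
  k=9: C(13,9)·0.96^9·0.04^4 = 0.0012676
Total = 0.0013682

0.00137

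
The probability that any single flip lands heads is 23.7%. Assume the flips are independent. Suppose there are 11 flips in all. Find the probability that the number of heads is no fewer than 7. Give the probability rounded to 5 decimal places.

0.00551

X ~ Binomial(11, 0.237); P(X ≥ 7) = Σ C(11,k) p^k (1−p)^(11−k) over k:
  k=7: C(11,7)·0.237^7·0.763^4 = 0.0046973
  k=8: C(11,8)·0.237^8·0.763^3 = 0.0007295
  k=9: C(11,9)·0.237^9·0.763^2 = 0.0000755
  k=10: C(11,10)·0.237^10·0.763^1 = 0.0000047
  k=11: C(11,11)·0.237^11·0.763^0 = 0.0000001
Total = 0.0055072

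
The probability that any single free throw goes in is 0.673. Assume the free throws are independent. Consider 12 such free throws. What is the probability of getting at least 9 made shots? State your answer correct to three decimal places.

0.411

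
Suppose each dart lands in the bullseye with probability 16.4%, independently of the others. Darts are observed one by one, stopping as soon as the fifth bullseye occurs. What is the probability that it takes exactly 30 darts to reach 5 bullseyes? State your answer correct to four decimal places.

Y = trial on which the fifth success occurs; negative binomial, r=5, p=0.164.
P(Y=30) = C(29,4) · p^5 · (1−p)^25
= 23751 · 0.00011864 · 0.011354 = 0.031993

0.0320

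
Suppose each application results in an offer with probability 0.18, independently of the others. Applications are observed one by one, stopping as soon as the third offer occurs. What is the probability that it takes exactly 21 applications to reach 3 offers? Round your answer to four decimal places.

Y = trial on which the third success occurs; negative binomial, r=3, p=0.18.
P(Y=21) = C(20,2) · p^3 · (1−p)^18
= 190 · 0.005832 · 0.028096 = 0.031133

0.0311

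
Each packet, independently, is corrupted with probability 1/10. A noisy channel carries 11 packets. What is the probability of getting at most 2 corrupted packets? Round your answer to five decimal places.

0.91044

X ~ Binomial(11, 0.10); P(X ≤ 2) = Σ C(11,k) p^k (1−p)^(11−k) over k:
  k=0: C(11,0)·0.10^0·0.90^11 = 0.3138106
  k=1: C(11,1)·0.10^1·0.90^10 = 0.3835463
  k=2: C(11,2)·0.10^2·0.90^9 = 0.2130813
Total = 0.9104381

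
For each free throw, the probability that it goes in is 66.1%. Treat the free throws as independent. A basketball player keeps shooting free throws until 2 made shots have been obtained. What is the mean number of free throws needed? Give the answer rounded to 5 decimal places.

3.02572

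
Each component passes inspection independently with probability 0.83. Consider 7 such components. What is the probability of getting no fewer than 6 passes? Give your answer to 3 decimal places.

0.660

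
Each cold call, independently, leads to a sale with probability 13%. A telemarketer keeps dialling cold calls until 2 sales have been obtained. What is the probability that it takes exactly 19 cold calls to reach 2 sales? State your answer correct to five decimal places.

0.02851

Y = trial on which the second success occurs; negative binomial, r=2, p=0.13.
P(Y=19) = C(18,1) · p^2 · (1−p)^17
= 18 · 0.0169 · 0.093719 = 0.0285093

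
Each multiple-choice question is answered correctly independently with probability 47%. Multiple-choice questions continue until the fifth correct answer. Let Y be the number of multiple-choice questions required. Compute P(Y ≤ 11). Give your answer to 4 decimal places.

0.6541

Finishing within 11 multiple-choice questions ⇔ at least 5 successes in the first 11. With X ~ Binomial(11, 0.47), P(Y ≤ 11) = 1 − P(X ≤ 4).
  k=0: C(11,0)·0.47^0·0.53^11 = 0.000927
  k=1: C(11,1)·0.47^1·0.53^10 = 0.009042
  k=2: C(11,2)·0.47^2·0.53^9 = 0.040090
  k=3: C(11,3)·0.47^3·0.53^8 = 0.106656
  k=4: C(11,4)·0.47^4·0.53^7 = 0.189163
1 − 0.345878 = 0.654122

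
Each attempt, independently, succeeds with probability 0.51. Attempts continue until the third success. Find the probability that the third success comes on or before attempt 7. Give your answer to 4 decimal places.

Finishing within 7 attempts ⇔ at least 3 successes in the first 7. With X ~ Binomial(7, 0.51), P(Y ≤ 7) = 1 − P(X ≤ 2).
  k=0: C(7,0)·0.51^0·0.49^7 = 0.006782
  k=1: C(7,1)·0.51^1·0.49^6 = 0.049413
  k=2: C(7,2)·0.51^2·0.49^5 = 0.154291
1 − 0.210486 = 0.789514

0.7895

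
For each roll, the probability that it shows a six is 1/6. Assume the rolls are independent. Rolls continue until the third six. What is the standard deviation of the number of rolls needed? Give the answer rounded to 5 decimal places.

Y = total rolls until the third success; negative binomial with r=3, p=0.166667.
SD(Y) = √[r(1−p)/p²] = √(90.0000000) = 9.4868330

9.48683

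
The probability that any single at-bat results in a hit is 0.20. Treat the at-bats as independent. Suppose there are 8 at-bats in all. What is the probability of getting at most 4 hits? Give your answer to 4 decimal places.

0.9896

X ~ Binomial(8, 0.20); P(X ≤ 4) = Σ C(8,k) p^k (1−p)^(8−k) over k:
  k=0: C(8,0)·0.20^0·0.80^8 = 0.167772
  k=1: C(8,1)·0.20^1·0.80^7 = 0.335544
  k=2: C(8,2)·0.20^2·0.80^6 = 0.293601
  k=3: C(8,3)·0.20^3·0.80^5 = 0.146801
  k=4: C(8,4)·0.20^4·0.80^4 = 0.045875
Total = 0.989594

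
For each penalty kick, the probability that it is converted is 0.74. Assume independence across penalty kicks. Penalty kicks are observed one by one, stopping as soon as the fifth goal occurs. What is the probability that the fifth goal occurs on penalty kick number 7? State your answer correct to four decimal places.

Y = trial on which the fifth success occurs; negative binomial, r=5, p=0.74.
P(Y=7) = C(6,4) · p^5 · (1−p)^2
= 15 · 0.2219 · 0.0676 = 0.225007

0.2250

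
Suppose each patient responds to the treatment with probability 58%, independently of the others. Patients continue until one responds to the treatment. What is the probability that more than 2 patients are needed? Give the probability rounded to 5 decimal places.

0.17640

Y = number of patients to the first success; geometric, p = 0.58.
P(Y > 2) = P(first 2 all fail) = (1−p)^2 = 0.1764000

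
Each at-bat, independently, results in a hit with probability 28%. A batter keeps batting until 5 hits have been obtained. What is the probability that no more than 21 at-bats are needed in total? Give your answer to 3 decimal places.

Finishing within 21 at-bats ⇔ at least 5 successes in the first 21. With X ~ Binomial(21, 0.28), P(Y ≤ 21) = 1 − P(X ≤ 4).
  k=0: C(21,0)·0.28^0·0.72^21 = 0.00101
  k=1: C(21,1)·0.28^1·0.72^20 = 0.00824
  k=2: C(21,2)·0.28^2·0.72^19 = 0.03205
  k=3: C(21,3)·0.28^3·0.72^18 = 0.07894
  k=4: C(21,4)·0.28^4·0.72^17 = 0.13815
1 − 0.25839 = 0.74161

0.742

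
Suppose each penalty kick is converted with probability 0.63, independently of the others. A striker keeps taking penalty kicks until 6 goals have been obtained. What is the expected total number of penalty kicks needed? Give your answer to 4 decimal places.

Y = total penalty kicks until the sixth success; negative binomial with r=6, p=0.63.
E[Y] = r / p = 6 / 0.63 = 9.523810

9.5238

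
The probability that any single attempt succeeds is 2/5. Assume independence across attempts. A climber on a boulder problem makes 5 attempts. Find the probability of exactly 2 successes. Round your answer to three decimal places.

0.346

X ~ Binomial(n=5, p=0.40).
P(X=2) = C(5,2) · p^2 · (1−p)^3
= 10 · 0.16 · 0.216 = 0.34560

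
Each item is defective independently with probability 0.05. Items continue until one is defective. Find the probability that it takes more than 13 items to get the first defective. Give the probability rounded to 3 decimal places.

0.513

Y = number of items to the first success; geometric, p = 0.05.
P(Y > 13) = P(first 13 all fail) = (1−p)^13 = 0.51334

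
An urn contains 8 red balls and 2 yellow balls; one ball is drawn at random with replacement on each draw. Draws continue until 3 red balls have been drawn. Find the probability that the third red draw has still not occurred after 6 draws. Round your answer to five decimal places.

0.01696

Needing more than 6 draws ⇔ fewer than 3 successes in the first 6. With X ~ Binomial(6, 0.80), P(Y > 6) = P(X ≤ 2).
  k=0: C(6,0)·0.80^0·0.20^6 = 0.0000640
  k=1: C(6,1)·0.80^1·0.20^5 = 0.0015360
  k=2: C(6,2)·0.80^2·0.20^4 = 0.0153600
P(X ≤ 2) = 0.0169600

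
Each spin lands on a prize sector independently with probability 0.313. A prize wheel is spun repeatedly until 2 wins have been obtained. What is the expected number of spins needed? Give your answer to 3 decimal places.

6.390

Y = total spins until the second success; negative binomial with r=2, p=0.313.
E[Y] = r / p = 2 / 0.313 = 6.38978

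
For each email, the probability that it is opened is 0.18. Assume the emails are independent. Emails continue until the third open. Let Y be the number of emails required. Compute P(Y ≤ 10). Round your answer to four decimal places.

0.2628

Finishing within 10 emails ⇔ at least 3 successes in the first 10. With X ~ Binomial(10, 0.18), P(Y ≤ 10) = 1 − P(X ≤ 2).
  k=0: C(10,0)·0.18^0·0.82^10 = 0.137448
  k=1: C(10,1)·0.18^1·0.82^9 = 0.301715
  k=2: C(10,2)·0.18^2·0.82^8 = 0.298036
1 − 0.737199 = 0.262801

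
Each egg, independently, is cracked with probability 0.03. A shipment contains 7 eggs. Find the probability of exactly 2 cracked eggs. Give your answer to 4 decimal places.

0.0162

X ~ Binomial(n=7, p=0.03).
P(X=2) = C(7,2) · p^2 · (1−p)^5
= 21 · 0.0009 · 0.85873 = 0.016230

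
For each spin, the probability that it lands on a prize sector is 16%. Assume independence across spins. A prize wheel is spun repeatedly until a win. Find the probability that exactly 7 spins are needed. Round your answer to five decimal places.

Geometric (trials to first success), p = 0.16.
P(Y = 7) = (1−p)^6 · p = 0.3513 · 0.16 = 0.0562077

0.05621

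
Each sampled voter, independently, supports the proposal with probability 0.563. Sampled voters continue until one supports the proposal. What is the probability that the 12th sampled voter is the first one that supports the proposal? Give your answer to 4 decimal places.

Geometric (trials to first success), p = 0.563.
P(Y = 12) = (1−p)^11 · p = 0.00011099 · 0.563 = 0.000062

0.0001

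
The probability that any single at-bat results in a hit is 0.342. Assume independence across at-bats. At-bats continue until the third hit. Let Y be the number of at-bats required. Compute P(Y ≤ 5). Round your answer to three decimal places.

0.223

Finishing within 5 at-bats ⇔ at least 3 successes in the first 5. With X ~ Binomial(5, 0.342), P(Y ≤ 5) = 1 − P(X ≤ 2).
  k=0: C(5,0)·0.342^0·0.658^5 = 0.12335
  k=1: C(5,1)·0.342^1·0.658^4 = 0.32055
  k=2: C(5,2)·0.342^2·0.658^3 = 0.33322
1 − 0.77712 = 0.22288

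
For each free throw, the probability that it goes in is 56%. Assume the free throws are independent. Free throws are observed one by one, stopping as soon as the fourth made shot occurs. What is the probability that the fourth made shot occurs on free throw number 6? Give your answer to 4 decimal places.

0.1904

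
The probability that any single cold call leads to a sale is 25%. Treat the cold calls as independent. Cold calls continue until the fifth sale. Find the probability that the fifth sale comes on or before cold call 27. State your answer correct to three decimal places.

0.842

Finishing within 27 cold calls ⇔ at least 5 successes in the first 27. With X ~ Binomial(27, 0.25), P(Y ≤ 27) = 1 − P(X ≤ 4).
  k=0: C(27,0)·0.25^0·0.75^27 = 0.00042
  k=1: C(27,1)·0.25^1·0.75^26 = 0.00381
  k=2: C(27,2)·0.25^2·0.75^25 = 0.01651
  k=3: C(27,3)·0.25^3·0.75^24 = 0.04586
  k=4: C(27,4)·0.25^4·0.75^23 = 0.09172
1 − 0.15832 = 0.84168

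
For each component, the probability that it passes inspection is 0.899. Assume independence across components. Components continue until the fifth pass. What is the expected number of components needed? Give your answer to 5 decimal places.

Y = total components until the fifth success; negative binomial with r=5, p=0.899.
E[Y] = r / p = 5 / 0.899 = 5.5617353

5.56174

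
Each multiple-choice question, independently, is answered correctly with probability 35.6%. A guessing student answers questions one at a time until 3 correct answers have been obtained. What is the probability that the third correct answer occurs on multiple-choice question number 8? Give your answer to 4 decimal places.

0.1050

Y = trial on which the third success occurs; negative binomial, r=3, p=0.356.
P(Y=8) = C(7,2) · p^3 · (1−p)^5
= 21 · 0.045118 · 0.11077 = 0.104954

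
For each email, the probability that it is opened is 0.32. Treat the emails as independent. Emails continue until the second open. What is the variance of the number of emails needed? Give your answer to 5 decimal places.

Y = total emails until the second success; negative binomial with r=2, p=0.32.
Var(Y) = r(1−p)/p² = 2·0.68 / 0.32² = 13.2812500

13.28125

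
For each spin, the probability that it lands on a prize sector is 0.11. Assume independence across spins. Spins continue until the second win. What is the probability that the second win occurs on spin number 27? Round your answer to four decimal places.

Y = trial on which the second success occurs; negative binomial, r=2, p=0.11.
P(Y=27) = C(26,1) · p^2 · (1−p)^25
= 26 · 0.0121 · 0.054294 = 0.017081

0.0171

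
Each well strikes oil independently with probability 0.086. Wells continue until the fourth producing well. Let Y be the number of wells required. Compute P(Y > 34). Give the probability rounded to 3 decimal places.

0.665

Needing more than 34 wells ⇔ fewer than 4 successes in the first 34. With X ~ Binomial(34, 0.086), P(Y > 34) = P(X ≤ 3).
  k=0: C(34,0)·0.086^0·0.914^34 = 0.04701
  k=1: C(34,1)·0.086^1·0.914^33 = 0.15038
  k=2: C(34,2)·0.086^2·0.914^32 = 0.23347
  k=3: C(34,3)·0.086^3·0.914^31 = 0.23433
P(X ≤ 3) = 0.66519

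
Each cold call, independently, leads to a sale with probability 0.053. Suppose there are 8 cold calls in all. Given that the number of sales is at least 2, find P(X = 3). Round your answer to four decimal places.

0.0999

X ~ Binomial(8, 0.053). Want P(X=3 | X≥2) = P(X=3) / P(X≥2).
P(X=3) = C(8,3)·0.053^3·0.947^5 = 0.006350
P(X≥2) = 1 − 0.646844 − 0.289611 = 0.063544
Ratio = 0.006350 / 0.063544 = 0.099929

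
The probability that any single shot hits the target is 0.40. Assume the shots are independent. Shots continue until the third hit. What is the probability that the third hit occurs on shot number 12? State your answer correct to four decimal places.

0.0355

Y = trial on which the third success occurs; negative binomial, r=3, p=0.40.
P(Y=12) = C(11,2) · p^3 · (1−p)^9
= 55 · 0.064 · 0.010078 = 0.035473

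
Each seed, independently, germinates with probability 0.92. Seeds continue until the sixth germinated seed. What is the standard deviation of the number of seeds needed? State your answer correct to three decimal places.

Y = total seeds until the sixth success; negative binomial with r=6, p=0.92.
SD(Y) = √[r(1−p)/p²] = √(0.56711) = 0.75307

0.753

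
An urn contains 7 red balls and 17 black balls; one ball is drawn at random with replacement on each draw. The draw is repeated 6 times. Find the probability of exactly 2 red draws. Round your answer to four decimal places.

0.3212

X ~ Binomial(n=6, p=0.291667).
P(X=2) = C(6,2) · p^2 · (1−p)^4
= 15 · 0.085069 · 0.25174 = 0.321230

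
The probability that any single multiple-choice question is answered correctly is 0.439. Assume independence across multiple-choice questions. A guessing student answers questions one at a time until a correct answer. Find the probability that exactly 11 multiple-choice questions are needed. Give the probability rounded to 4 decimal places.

Geometric (trials to first success), p = 0.439.
P(Y = 11) = (1−p)^10 · p = 0.0030877 · 0.439 = 0.001355

0.0014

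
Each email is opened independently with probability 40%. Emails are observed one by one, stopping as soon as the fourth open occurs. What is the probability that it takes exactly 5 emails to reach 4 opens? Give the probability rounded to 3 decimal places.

Y = trial on which the fourth success occurs; negative binomial, r=4, p=0.40.
P(Y=5) = C(4,3) · p^4 · (1−p)^1
= 4 · 0.0256 · 0.6 = 0.06144

0.061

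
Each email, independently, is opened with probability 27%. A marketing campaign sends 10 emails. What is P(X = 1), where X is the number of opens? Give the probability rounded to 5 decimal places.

X ~ Binomial(n=10, p=0.27).
P(X=1) = C(10,1) · p^1 · (1−p)^9
= 10 · 0.27 · 0.058872 = 0.1589533

0.15895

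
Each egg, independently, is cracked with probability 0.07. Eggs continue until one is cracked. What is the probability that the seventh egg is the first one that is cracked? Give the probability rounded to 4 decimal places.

0.0453

Geometric (trials to first success), p = 0.07.
P(Y = 7) = (1−p)^6 · p = 0.64699 · 0.07 = 0.045289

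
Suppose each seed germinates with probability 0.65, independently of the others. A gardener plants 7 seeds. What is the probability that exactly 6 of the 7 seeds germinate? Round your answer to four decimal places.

X ~ Binomial(n=7, p=0.65).
P(X=6) = C(7,6) · p^6 · (1−p)^1
= 7 · 0.075419 · 0.35 = 0.184776

0.1848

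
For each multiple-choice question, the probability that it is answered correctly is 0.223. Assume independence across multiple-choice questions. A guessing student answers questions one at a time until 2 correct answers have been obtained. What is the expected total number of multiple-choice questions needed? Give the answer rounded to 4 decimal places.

8.9686

Y = total multiple-choice questions until the second success; negative binomial with r=2, p=0.223.
E[Y] = r / p = 2 / 0.223 = 8.968610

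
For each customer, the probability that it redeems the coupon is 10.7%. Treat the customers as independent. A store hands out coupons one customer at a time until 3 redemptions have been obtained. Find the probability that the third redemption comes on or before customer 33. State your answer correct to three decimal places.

0.701

Finishing within 33 customers ⇔ at least 3 successes in the first 33. With X ~ Binomial(33, 0.107), P(Y ≤ 33) = 1 − P(X ≤ 2).
  k=0: C(33,0)·0.107^0·0.893^33 = 0.02388
  k=1: C(33,1)·0.107^1·0.893^32 = 0.09444
  k=2: C(33,2)·0.107^2·0.893^31 = 0.18105
1 − 0.29937 = 0.70063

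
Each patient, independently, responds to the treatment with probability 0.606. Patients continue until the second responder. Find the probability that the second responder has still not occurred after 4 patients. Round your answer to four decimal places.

Needing more than 4 patients ⇔ fewer than 2 successes in the first 4. With X ~ Binomial(4, 0.606), P(Y > 4) = P(X ≤ 1).
  k=0: C(4,0)·0.606^0·0.394^4 = 0.024098
  k=1: C(4,1)·0.606^1·0.394^3 = 0.148259
P(X ≤ 1) = 0.172357

0.1724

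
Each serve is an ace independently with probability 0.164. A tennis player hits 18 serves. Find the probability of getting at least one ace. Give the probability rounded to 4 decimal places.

P(at least one) = 1 − P(none) = 1 − (1 − 0.164)^18
= 1 − 0.039784 = 0.960216

0.9602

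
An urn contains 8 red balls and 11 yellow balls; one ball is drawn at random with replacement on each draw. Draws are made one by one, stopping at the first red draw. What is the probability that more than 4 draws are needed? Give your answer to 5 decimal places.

Y = number of draws to the first success; geometric, p = 0.421053.
P(Y > 4) = P(first 4 all fail) = (1−p)^4 = 0.1123457

0.11235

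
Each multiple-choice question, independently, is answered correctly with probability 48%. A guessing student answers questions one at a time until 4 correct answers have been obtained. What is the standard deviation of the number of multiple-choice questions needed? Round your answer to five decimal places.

Y = total multiple-choice questions until the fourth success; negative binomial with r=4, p=0.48.
SD(Y) = √[r(1−p)/p²] = √(9.0277778) = 3.0046261

3.00463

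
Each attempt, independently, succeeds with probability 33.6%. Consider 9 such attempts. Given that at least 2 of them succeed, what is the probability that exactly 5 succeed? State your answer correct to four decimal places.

0.1219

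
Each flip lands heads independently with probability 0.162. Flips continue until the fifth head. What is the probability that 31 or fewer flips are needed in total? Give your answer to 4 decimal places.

0.5793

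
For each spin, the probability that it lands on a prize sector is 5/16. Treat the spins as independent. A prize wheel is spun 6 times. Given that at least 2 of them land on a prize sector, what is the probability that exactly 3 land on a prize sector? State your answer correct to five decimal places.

X ~ Binomial(6, 0.3125). Want P(X=3 | X≥2) = P(X=3) / P(X≥2).
P(X=3) = C(6,3)·0.3125^3·0.6875^3 = 0.1983345
P(X≥2) = 1 − 0.1055933 − 0.2879816 = 0.6064251
Ratio = 0.1983345 / 0.6064251 = 0.3270552

0.32706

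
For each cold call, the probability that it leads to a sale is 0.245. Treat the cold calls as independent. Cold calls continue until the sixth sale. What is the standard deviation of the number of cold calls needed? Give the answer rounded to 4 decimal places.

Y = total cold calls until the sixth success; negative binomial with r=6, p=0.245.
SD(Y) = √[r(1−p)/p²] = √(75.468555) = 8.687264

8.6873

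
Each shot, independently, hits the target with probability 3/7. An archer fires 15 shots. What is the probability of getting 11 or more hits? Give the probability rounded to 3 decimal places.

X ~ Binomial(15, 0.428571); P(X ≥ 11) = Σ C(15,k) p^k (1−p)^(15−k) over k:
  k=11: C(15,11)·0.428571^11·0.571429^4 = 0.01304
  k=12: C(15,12)·0.428571^12·0.571429^3 = 0.00326
  k=13: C(15,13)·0.428571^13·0.571429^2 = 0.00056
  k=14: C(15,14)·0.428571^14·0.571429^1 = 0.00006
  k=15: C(15,15)·0.428571^15·0.571429^0 = 0.00000
Total = 0.01693

0.017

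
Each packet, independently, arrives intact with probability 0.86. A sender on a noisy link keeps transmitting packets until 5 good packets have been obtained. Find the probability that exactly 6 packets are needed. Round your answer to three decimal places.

0.329

Y = trial on which the fifth success occurs; negative binomial, r=5, p=0.86.
P(Y=6) = C(5,4) · p^5 · (1−p)^1
= 5 · 0.47043 · 0.14 = 0.32930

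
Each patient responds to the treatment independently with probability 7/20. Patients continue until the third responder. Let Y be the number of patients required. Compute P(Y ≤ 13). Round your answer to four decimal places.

0.8868

Finishing within 13 patients ⇔ at least 3 successes in the first 13. With X ~ Binomial(13, 0.35), P(Y ≤ 13) = 1 − P(X ≤ 2).
  k=0: C(13,0)·0.35^0·0.65^13 = 0.003697
  k=1: C(13,1)·0.35^1·0.65^12 = 0.025880
  k=2: C(13,2)·0.35^2·0.65^11 = 0.083614
1 − 0.113191 = 0.886809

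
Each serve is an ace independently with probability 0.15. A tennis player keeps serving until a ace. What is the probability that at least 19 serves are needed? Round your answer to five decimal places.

0.05365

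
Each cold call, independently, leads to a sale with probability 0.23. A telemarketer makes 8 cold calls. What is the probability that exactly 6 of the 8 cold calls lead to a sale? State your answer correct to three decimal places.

X ~ Binomial(n=8, p=0.23).
P(X=6) = C(8,6) · p^6 · (1−p)^2
= 28 · 0.00014804 · 0.5929 = 0.00246

0.002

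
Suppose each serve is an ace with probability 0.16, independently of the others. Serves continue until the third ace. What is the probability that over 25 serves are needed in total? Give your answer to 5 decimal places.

0.21296

Needing more than 25 serves ⇔ fewer than 3 successes in the first 25. With X ~ Binomial(25, 0.16), P(Y > 25) = P(X ≤ 2).
  k=0: C(25,0)·0.16^0·0.84^25 = 0.0127933
  k=1: C(25,1)·0.16^1·0.84^24 = 0.0609204
  k=2: C(25,2)·0.16^2·0.84^23 = 0.1392467
P(X ≤ 2) = 0.2129604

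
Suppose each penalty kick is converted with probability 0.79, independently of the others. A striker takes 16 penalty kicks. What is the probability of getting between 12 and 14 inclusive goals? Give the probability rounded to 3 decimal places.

0.646

X ~ Binomial(16, 0.79); P(12 ≤ X ≤ 14) = Σ C(16,k) p^k (1−p)^(16−k) over k:
  k=12: C(16,12)·0.79^12·0.21^4 = 0.20916
  k=13: C(16,13)·0.79^13·0.21^3 = 0.24210
  k=14: C(16,14)·0.79^14·0.21^2 = 0.19516
Total = 0.64642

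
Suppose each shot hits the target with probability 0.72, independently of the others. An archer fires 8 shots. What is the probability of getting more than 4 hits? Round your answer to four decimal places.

X ~ Binomial(8, 0.72); P(X ≥ 5) = Σ C(8,k) p^k (1−p)^(8−k) over k:
  k=5: C(8,5)·0.72^5·0.28^3 = 0.237862
  k=6: C(8,6)·0.72^6·0.28^2 = 0.305822
  k=7: C(8,7)·0.72^7·0.28^1 = 0.224686
  k=8: C(8,8)·0.72^8·0.28^0 = 0.072220
Total = 0.840590

0.8406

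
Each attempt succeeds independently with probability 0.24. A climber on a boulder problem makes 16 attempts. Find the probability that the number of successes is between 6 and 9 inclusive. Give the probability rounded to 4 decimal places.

0.1630

X ~ Binomial(16, 0.24); P(6 ≤ X ≤ 9) = Σ C(16,k) p^k (1−p)^(16−k) over k:
  k=6: C(16,6)·0.24^6·0.76^10 = 0.098385
  k=7: C(16,7)·0.24^7·0.76^9 = 0.044384
  k=8: C(16,8)·0.24^8·0.76^8 = 0.015768
  k=9: C(16,9)·0.24^9·0.76^7 = 0.004426
Total = 0.162963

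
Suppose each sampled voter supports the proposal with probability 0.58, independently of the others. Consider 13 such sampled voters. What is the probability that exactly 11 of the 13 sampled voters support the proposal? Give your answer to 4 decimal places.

0.0344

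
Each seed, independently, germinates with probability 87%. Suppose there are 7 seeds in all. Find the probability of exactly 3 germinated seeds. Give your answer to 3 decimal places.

0.007

X ~ Binomial(n=7, p=0.87).
P(X=3) = C(7,3) · p^3 · (1−p)^4
= 35 · 0.6585 · 0.00028561 = 0.00658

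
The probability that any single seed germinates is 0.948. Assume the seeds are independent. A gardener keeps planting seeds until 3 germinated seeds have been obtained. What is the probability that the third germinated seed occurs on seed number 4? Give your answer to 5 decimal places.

Y = trial on which the third success occurs; negative binomial, r=3, p=0.948.
P(Y=4) = C(3,2) · p^3 · (1−p)^1
= 3 · 0.85197 · 0.052 = 0.1329075

0.13291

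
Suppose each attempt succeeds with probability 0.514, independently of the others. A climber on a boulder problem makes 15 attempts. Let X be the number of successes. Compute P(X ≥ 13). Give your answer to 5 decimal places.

0.00504

X ~ Binomial(15, 0.514); P(X ≥ 13) = Σ C(15,k) p^k (1−p)^(15−k) over k:
  k=13: C(15,13)·0.514^13·0.486^2 = 0.0043349
  k=14: C(15,14)·0.514^14·0.486^1 = 0.0006550
  k=15: C(15,15)·0.514^15·0.486^0 = 0.0000462
Total = 0.0050361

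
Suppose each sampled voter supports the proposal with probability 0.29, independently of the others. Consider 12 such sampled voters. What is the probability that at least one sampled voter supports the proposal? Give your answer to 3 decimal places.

P(at least one) = 1 − P(none) = 1 − (1 − 0.29)^12
= 1 − 0.01641 = 0.98359

0.984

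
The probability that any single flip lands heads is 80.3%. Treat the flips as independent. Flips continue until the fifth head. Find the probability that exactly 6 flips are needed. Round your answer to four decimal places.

0.3289

Y = trial on which the fifth success occurs; negative binomial, r=5, p=0.803.
P(Y=6) = C(5,4) · p^5 · (1−p)^1
= 5 · 0.33387 · 0.197 = 0.328862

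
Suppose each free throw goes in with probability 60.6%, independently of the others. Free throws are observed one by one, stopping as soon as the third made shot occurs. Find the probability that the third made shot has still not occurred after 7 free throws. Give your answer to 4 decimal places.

Needing more than 7 free throws ⇔ fewer than 3 successes in the first 7. With X ~ Binomial(7, 0.606), P(Y > 7) = P(X ≤ 2).
  k=0: C(7,0)·0.606^0·0.394^7 = 0.001474
  k=1: C(7,1)·0.606^1·0.394^6 = 0.015869
  k=2: C(7,2)·0.606^2·0.394^5 = 0.073223
P(X ≤ 2) = 0.090566

0.0906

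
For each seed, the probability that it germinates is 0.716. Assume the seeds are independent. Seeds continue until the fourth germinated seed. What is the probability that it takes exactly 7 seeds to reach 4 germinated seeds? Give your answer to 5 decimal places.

Y = trial on which the fourth success occurs; negative binomial, r=4, p=0.716.
P(Y=7) = C(6,3) · p^4 · (1−p)^3
= 20 · 0.26282 · 0.022906 = 0.1204029

0.12040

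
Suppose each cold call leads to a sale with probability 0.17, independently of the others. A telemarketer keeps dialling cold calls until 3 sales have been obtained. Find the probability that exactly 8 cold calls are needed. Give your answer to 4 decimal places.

Y = trial on which the third success occurs; negative binomial, r=3, p=0.17.
P(Y=8) = C(7,2) · p^3 · (1−p)^5
= 21 · 0.004913 · 0.3939 = 0.040640

0.0406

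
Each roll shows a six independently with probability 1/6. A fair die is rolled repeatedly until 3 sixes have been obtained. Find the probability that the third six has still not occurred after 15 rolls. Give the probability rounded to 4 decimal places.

Needing more than 15 rolls ⇔ fewer than 3 successes in the first 15. With X ~ Binomial(15, 0.166667), P(Y > 15) = P(X ≤ 2).
  k=0: C(15,0)·0.166667^0·0.833333^15 = 0.064905
  k=1: C(15,1)·0.166667^1·0.833333^14 = 0.194716
  k=2: C(15,2)·0.166667^2·0.833333^13 = 0.272603
P(X ≤ 2) = 0.532225

0.5322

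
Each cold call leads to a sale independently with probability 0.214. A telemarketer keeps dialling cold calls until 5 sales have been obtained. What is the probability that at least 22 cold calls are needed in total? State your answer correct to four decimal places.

Needing more than 21 cold calls ⇔ fewer than 5 successes in the first 21. With X ~ Binomial(21, 0.214), P(Y > 21) = P(X ≤ 4).
  k=0: C(21,0)·0.214^0·0.786^21 = 0.006366
  k=1: C(21,1)·0.214^1·0.786^20 = 0.036399
  k=2: C(21,2)·0.214^2·0.786^19 = 0.099100
  k=3: C(21,3)·0.214^3·0.786^18 = 0.170883
  k=4: C(21,4)·0.214^4·0.786^17 = 0.209364
P(X ≤ 4) = 0.522112

0.5221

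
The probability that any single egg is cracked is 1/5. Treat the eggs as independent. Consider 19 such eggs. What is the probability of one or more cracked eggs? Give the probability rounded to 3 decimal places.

0.986

P(at least one) = 1 − P(none) = 1 − (1 − 0.20)^19
= 1 − 0.01441 = 0.98559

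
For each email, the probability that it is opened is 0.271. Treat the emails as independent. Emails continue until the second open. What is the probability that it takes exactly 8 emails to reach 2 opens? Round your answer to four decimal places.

0.0772

Y = trial on which the second success occurs; negative binomial, r=2, p=0.271.
P(Y=8) = C(7,1) · p^2 · (1−p)^6
= 7 · 0.073441 · 0.15009 = 0.077162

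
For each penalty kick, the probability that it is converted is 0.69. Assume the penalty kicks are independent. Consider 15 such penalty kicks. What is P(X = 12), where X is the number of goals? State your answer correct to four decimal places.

X ~ Binomial(n=15, p=0.69).
P(X=12) = C(15,12) · p^12 · (1−p)^3
= 455 · 0.011646 · 0.029791 = 0.157865

0.1579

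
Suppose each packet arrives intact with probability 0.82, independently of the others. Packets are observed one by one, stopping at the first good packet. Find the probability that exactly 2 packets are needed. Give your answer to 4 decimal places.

Geometric (trials to first success), p = 0.82.
P(Y = 2) = (1−p)^1 · p = 0.18 · 0.82 = 0.147600

0.1476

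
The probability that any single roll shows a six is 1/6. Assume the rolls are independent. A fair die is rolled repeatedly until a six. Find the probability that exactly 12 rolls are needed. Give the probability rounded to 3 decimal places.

Geometric (trials to first success), p = 0.166667.
P(Y = 12) = (1−p)^11 · p = 0.13459 · 0.166667 = 0.02243

0.022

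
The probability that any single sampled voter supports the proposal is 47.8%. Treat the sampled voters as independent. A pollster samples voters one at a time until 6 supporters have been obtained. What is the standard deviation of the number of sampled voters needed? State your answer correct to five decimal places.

3.70240

Y = total sampled voters until the sixth success; negative binomial with r=6, p=0.478.
SD(Y) = √[r(1−p)/p²] = √(13.7077432) = 3.7023970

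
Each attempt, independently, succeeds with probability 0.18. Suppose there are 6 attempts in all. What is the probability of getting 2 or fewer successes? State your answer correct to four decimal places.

X ~ Binomial(6, 0.18); P(X ≤ 2) = Σ C(6,k) p^k (1−p)^(6−k) over k:
  k=0: C(6,0)·0.18^0·0.82^6 = 0.304007
  k=1: C(6,1)·0.18^1·0.82^5 = 0.400399
  k=2: C(6,2)·0.18^2·0.82^4 = 0.219731
Total = 0.924137

0.9241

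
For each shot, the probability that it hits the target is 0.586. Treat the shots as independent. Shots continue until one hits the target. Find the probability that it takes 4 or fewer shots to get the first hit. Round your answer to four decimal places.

Y = number of shots to the first success; geometric, p = 0.586.
P(Y ≤ 4) = 1 − (1−p)^4 = 1 − 0.029377 = 0.970623

0.9706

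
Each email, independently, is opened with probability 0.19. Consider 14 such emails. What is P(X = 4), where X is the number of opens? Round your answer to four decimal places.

X ~ Binomial(n=14, p=0.19).
P(X=4) = C(14,4) · p^4 · (1−p)^10
= 1001 · 0.0013032 · 0.12158 = 0.158598

0.1586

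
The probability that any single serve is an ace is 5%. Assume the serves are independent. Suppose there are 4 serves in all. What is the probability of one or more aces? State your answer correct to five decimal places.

P(at least one) = 1 − P(none) = 1 − (1 − 0.05)^4
= 1 − 0.8145062 = 0.1854938

0.18549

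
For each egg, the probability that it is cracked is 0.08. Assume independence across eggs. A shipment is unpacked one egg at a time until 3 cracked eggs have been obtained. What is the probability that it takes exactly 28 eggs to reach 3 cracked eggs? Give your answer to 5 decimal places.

Y = trial on which the third success occurs; negative binomial, r=3, p=0.08.
P(Y=28) = C(27,2) · p^3 · (1−p)^25
= 351 · 0.000512 · 0.12436 = 0.0223498

0.02235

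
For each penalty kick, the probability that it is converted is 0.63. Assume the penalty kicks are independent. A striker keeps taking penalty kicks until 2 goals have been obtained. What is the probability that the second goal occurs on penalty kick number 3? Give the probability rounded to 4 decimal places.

0.2937

Y = trial on which the second success occurs; negative binomial, r=2, p=0.63.
P(Y=3) = C(2,1) · p^2 · (1−p)^1
= 2 · 0.3969 · 0.37 = 0.293706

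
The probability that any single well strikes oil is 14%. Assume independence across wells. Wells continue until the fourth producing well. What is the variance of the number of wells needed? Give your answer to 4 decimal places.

Y = total wells until the fourth success; negative binomial with r=4, p=0.14.
Var(Y) = r(1−p)/p² = 4·0.86 / 0.14² = 175.510204

175.5102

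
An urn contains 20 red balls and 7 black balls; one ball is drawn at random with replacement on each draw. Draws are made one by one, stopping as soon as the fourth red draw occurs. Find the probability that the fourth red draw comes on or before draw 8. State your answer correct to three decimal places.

Finishing within 8 draws ⇔ at least 4 successes in the first 8. With X ~ Binomial(8, 0.740741), P(Y ≤ 8) = 1 − P(X ≤ 3).
  k=0: C(8,0)·0.740741^0·0.259259^8 = 0.00002
  k=1: C(8,1)·0.740741^1·0.259259^7 = 0.00047
  k=2: C(8,2)·0.740741^2·0.259259^6 = 0.00467
  k=3: C(8,3)·0.740741^3·0.259259^5 = 0.02666
1 − 0.03181 = 0.96819

0.968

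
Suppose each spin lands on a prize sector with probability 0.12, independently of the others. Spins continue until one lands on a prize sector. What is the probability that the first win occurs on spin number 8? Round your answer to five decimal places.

0.04904

Geometric (trials to first success), p = 0.12.
P(Y = 8) = (1−p)^7 · p = 0.40868 · 0.12 = 0.0490411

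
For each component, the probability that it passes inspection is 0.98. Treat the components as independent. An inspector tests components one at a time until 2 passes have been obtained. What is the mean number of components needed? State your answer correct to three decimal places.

Y = total components until the second success; negative binomial with r=2, p=0.98.
E[Y] = r / p = 2 / 0.98 = 2.04082

2.041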